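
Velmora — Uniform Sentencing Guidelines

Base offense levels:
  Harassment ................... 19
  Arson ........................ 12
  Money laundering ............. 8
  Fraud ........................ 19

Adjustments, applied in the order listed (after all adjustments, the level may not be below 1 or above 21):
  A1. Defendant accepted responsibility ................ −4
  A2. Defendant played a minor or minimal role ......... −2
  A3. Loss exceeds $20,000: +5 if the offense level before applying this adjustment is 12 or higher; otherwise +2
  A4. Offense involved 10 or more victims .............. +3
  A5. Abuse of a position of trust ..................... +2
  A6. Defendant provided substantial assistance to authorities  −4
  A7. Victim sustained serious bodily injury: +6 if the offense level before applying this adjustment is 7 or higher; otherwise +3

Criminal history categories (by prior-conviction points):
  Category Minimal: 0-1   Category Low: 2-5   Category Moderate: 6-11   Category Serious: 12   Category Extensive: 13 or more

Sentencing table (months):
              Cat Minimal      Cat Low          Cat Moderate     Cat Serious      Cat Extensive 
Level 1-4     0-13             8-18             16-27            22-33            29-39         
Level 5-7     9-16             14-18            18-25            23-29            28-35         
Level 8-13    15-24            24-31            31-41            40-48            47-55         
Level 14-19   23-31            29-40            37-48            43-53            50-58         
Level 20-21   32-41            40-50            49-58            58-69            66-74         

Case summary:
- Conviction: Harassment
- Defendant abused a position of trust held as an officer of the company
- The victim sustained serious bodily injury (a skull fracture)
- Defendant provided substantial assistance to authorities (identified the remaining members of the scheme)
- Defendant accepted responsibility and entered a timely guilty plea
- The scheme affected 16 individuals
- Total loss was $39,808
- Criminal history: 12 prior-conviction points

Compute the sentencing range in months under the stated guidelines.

Base offense level for harassment: 19.
A1 applies: 19 − 4 = 15.
A2 does not apply.
A3 applies (level before this adjustment is 15 ≥ 12, so +5): 15 + 5 = 20.
A4 applies: 20 + 3 = 23.
A5 applies: 23 + 2 = 25.
A6 applies: 25 − 4 = 21.
A7 applies (level before this adjustment is 21 ≥ 7, so +6): 21 + 6 = 27.
Level 27 exceeds the maximum of 21; capped at 21.
Final offense level: 21.
Criminal history: 12 prior points → Category Serious (12).
Level 21 falls in the 20-21 band.
Grid: Level 20-21 × Category Serious = 58-69 months.

58-69 months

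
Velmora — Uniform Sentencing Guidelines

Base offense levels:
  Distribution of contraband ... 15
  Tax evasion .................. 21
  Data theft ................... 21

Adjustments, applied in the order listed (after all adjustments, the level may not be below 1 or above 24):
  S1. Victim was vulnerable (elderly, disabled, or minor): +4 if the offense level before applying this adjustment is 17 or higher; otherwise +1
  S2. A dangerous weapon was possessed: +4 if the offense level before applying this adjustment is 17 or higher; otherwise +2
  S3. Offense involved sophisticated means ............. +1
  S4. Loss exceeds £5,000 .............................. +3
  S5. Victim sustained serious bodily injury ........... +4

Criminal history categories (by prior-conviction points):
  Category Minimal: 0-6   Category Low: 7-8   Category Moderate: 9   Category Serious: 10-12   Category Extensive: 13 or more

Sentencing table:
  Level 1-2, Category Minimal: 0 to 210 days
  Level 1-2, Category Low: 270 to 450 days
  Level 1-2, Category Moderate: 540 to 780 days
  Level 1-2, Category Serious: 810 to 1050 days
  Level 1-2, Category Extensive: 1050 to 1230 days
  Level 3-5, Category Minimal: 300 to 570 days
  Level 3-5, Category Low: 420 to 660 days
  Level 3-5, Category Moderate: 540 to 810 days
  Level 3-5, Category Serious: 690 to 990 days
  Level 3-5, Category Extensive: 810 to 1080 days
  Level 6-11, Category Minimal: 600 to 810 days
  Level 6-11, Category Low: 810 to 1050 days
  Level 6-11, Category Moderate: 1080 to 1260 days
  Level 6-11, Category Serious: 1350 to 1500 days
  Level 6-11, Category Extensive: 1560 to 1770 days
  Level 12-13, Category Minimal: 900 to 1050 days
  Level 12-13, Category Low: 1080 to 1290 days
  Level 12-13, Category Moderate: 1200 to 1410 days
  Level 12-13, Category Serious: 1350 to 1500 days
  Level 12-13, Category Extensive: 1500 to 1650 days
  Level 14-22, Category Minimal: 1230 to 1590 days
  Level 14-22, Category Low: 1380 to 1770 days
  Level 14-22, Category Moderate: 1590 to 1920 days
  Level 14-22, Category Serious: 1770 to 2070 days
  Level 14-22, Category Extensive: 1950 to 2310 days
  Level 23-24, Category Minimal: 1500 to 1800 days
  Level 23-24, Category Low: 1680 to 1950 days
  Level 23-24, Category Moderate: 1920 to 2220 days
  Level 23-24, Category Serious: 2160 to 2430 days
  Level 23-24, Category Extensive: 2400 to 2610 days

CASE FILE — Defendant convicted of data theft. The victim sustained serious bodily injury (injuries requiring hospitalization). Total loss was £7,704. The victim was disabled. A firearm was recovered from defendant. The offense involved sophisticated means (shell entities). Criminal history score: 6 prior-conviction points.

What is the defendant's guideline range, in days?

1500-1800 days

Base offense level for data theft: 21.
S1 applies (level before this adjustment is 21 ≥ 17, so +4): 21 + 4 = 25.
S2 applies (level before this adjustment is 25 ≥ 17, so +4): 25 + 4 = 29.
S3 applies: 29 + 1 = 30.
S4 applies: 30 + 3 = 33.
S5 applies: 33 + 4 = 37.
Level 37 exceeds the maximum of 24; capped at 24.
Final offense level: 24.
Criminal history: 6 prior points → Category Minimal (0-6).
Level 24 falls in the 23-24 band.
Grid: Level 23-24 × Category Minimal = 1500-1800 days.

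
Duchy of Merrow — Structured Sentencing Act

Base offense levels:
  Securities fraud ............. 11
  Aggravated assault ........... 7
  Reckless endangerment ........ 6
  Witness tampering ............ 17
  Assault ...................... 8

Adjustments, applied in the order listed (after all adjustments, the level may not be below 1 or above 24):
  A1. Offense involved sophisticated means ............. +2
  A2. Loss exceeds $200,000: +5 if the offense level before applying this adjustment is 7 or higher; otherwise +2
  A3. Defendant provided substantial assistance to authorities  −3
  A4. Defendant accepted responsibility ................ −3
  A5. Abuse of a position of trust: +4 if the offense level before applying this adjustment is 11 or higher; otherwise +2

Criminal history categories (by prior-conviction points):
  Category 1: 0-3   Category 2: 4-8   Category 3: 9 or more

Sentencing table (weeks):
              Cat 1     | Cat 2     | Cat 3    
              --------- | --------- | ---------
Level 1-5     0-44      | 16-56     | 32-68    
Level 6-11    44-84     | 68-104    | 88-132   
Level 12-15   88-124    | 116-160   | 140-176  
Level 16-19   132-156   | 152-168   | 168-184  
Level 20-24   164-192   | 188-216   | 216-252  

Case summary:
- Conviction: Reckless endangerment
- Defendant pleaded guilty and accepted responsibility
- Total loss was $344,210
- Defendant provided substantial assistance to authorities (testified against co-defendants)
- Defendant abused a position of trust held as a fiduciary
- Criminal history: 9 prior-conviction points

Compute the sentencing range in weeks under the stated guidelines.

Base offense level for reckless endangerment: 6.
A2 applies (level before this adjustment is 6 < 7, so +2): 6 + 2 = 8.
A3 applies: 8 − 3 = 5.
A4 applies: 5 − 3 = 2.
A5 applies (level before this adjustment is 2 < 11, so +2): 2 + 2 = 4.
Final offense level: 4.
Criminal history: 9 prior points → Category 3 (9+).
Level 4 falls in the 1-5 band.
Grid: Level 1-5 × Category 3 = 32-68 weeks.

32-68 weeks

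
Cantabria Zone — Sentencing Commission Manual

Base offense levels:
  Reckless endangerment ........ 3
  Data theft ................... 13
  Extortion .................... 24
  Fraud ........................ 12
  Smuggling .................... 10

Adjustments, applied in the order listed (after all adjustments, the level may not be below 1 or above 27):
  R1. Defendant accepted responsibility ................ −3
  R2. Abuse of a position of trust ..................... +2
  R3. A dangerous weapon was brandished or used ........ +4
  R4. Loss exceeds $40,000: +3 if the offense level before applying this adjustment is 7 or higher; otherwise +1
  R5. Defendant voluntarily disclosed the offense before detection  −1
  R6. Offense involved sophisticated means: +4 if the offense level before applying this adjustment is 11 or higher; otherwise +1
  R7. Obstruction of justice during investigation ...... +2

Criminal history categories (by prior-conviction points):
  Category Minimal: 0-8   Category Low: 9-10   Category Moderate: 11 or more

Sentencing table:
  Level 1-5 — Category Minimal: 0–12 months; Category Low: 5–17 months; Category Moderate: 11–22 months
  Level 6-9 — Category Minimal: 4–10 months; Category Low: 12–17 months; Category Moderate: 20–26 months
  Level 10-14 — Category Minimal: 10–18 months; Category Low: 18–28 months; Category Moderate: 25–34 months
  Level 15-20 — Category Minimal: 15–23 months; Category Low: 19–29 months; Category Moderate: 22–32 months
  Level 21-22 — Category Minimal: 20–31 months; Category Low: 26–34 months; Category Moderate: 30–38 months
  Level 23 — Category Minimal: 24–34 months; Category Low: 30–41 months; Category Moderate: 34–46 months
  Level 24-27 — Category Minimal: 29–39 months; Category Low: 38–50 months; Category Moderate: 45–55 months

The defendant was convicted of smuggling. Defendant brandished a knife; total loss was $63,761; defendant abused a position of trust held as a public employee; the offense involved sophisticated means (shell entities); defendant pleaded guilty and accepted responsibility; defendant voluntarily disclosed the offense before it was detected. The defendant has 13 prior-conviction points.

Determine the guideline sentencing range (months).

22-32 months

Base offense level for smuggling: 10.
R1 applies: 10 − 3 = 7.
R2 applies: 7 + 2 = 9.
R3 applies: 9 + 4 = 13.
R4 applies (level before this adjustment is 13 ≥ 7, so +3): 13 + 3 = 16.
R5 applies: 16 − 1 = 15.
R6 applies (level before this adjustment is 15 ≥ 11, so +4): 15 + 4 = 19.
Final offense level: 19.
Criminal history: 13 prior points → Category Moderate (11+).
Level 19 falls in the 15-20 band.
Grid: Level 15-20 × Category Moderate = 22-32 months.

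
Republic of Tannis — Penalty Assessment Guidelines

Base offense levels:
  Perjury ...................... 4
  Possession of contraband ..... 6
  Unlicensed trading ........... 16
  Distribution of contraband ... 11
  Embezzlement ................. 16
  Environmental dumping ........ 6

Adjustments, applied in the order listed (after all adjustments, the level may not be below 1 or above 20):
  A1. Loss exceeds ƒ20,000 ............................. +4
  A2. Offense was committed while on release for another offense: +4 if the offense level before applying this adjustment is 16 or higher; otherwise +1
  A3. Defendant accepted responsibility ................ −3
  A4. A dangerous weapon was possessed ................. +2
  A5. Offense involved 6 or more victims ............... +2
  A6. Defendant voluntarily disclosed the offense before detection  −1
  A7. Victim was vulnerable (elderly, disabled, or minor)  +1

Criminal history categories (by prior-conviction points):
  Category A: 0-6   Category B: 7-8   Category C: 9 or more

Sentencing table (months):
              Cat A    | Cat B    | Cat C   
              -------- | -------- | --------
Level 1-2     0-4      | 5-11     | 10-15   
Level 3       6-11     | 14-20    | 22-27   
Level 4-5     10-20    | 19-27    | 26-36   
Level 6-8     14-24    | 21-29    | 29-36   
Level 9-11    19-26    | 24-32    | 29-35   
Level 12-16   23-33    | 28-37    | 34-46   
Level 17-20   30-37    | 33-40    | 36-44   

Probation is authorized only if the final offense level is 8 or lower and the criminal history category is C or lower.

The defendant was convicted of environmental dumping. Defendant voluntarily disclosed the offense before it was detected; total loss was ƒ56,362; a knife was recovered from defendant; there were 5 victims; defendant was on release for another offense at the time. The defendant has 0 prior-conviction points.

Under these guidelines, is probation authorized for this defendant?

No

Base offense level for environmental dumping: 6.
A1 applies: 6 + 4 = 10.
A2 applies (level before this adjustment is 10 < 16, so +1): 10 + 1 = 11.
A4 applies: 11 + 2 = 13.
A5 does not apply.
A6 applies: 13 − 1 = 12.
Final offense level: 12.
Criminal history: 0 prior points → Category A (0-6).
Level 12 falls in the 12-16 band.
Grid: Level 12-16 × Category A = 23-33 months.
Probation check: level 12 > 8 and category A ≤ C → not eligible.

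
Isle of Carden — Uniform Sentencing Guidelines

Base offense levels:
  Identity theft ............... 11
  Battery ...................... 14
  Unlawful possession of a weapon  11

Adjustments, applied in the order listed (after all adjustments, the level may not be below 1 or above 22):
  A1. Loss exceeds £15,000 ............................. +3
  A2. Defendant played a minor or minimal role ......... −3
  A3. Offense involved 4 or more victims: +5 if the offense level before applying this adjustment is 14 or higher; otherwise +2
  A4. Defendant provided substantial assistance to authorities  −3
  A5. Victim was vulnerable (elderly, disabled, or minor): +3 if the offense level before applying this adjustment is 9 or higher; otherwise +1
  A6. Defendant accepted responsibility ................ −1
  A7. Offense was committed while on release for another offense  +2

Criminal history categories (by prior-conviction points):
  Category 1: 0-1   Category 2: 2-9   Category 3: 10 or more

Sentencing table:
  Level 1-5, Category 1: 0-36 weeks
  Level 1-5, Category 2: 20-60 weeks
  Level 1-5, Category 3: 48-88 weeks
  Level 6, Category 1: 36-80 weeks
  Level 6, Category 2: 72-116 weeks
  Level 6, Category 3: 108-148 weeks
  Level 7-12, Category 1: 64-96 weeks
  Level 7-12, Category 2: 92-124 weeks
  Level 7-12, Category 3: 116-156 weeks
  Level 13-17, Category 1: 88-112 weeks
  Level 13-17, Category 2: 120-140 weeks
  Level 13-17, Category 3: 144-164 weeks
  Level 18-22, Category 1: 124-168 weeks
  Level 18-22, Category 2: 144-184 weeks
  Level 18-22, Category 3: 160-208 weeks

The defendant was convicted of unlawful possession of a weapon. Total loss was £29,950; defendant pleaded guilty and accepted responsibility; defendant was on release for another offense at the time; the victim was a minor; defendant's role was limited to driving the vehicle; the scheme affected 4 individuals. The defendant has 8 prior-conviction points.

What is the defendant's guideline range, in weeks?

Base offense level for unlawful possession of a weapon: 11.
A1 applies: 11 + 3 = 14.
A2 applies: 14 − 3 = 11.
A3 applies (level before this adjustment is 11 < 14, so +2): 11 + 2 = 13.
A5 applies (level before this adjustment is 13 ≥ 9, so +3): 13 + 3 = 16.
A6 applies: 16 − 1 = 15.
A7 applies: 15 + 2 = 17.
Final offense level: 17.
Criminal history: 8 prior points → Category 2 (2-9).
Level 17 falls in the 13-17 band.
Grid: Level 13-17 × Category 2 = 120-140 weeks.

120-140 weeks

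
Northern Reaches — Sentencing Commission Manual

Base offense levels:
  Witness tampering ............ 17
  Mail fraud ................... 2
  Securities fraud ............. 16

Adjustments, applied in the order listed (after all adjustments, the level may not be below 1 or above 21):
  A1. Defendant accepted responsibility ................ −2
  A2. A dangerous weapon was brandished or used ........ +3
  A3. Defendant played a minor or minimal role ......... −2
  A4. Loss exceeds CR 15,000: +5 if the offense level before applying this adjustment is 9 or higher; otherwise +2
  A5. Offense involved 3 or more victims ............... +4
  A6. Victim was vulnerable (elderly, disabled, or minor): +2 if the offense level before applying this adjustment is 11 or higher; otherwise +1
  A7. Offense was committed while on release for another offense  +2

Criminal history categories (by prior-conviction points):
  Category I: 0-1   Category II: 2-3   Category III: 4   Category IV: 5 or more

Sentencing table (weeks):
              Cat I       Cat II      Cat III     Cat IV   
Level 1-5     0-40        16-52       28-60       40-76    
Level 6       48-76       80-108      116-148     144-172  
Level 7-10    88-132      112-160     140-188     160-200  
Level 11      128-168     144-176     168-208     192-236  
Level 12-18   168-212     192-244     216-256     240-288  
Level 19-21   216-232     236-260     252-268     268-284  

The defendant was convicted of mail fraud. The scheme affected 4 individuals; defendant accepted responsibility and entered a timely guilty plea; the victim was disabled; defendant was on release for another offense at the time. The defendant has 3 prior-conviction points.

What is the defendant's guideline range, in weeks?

Base offense level for mail fraud: 2.
A1 applies: 2 − 2 = 0.
A2 does not apply.
A5 applies: 0 + 4 = 4.
A6 applies (level before this adjustment is 4 < 11, so +1): 4 + 1 = 5.
A7 applies: 5 + 2 = 7.
Final offense level: 7.
Criminal history: 3 prior points → Category II (2-3).
Level 7 falls in the 7-10 band.
Grid: Level 7-10 × Category II = 112-160 weeks.

112-160 weeks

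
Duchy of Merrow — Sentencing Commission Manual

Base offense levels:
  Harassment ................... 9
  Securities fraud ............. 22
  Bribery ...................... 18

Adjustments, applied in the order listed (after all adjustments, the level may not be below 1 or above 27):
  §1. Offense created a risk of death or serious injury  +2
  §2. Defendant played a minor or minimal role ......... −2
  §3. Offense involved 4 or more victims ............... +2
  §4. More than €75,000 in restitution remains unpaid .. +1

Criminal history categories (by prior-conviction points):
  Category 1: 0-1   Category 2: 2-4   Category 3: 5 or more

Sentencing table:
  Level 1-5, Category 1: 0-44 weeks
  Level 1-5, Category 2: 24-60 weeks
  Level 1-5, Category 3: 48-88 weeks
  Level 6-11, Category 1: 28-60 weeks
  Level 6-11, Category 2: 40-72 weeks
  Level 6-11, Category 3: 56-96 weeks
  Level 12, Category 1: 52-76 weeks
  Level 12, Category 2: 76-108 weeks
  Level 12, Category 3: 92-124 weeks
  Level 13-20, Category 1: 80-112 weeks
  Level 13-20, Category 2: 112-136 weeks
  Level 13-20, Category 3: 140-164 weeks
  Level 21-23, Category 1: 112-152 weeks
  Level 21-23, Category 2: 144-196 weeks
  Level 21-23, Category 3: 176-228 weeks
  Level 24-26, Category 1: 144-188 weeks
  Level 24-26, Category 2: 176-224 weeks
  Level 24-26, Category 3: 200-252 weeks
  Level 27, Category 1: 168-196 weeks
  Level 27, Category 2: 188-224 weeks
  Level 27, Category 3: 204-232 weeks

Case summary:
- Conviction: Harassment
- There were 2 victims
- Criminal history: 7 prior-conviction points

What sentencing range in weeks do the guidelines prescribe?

56-96 weeks

Base offense level for harassment: 9.
Final offense level: 9.
Criminal history: 7 prior points → Category 3 (5+).
Level 9 falls in the 6-11 band.
Grid: Level 6-11 × Category 3 = 56-96 weeks.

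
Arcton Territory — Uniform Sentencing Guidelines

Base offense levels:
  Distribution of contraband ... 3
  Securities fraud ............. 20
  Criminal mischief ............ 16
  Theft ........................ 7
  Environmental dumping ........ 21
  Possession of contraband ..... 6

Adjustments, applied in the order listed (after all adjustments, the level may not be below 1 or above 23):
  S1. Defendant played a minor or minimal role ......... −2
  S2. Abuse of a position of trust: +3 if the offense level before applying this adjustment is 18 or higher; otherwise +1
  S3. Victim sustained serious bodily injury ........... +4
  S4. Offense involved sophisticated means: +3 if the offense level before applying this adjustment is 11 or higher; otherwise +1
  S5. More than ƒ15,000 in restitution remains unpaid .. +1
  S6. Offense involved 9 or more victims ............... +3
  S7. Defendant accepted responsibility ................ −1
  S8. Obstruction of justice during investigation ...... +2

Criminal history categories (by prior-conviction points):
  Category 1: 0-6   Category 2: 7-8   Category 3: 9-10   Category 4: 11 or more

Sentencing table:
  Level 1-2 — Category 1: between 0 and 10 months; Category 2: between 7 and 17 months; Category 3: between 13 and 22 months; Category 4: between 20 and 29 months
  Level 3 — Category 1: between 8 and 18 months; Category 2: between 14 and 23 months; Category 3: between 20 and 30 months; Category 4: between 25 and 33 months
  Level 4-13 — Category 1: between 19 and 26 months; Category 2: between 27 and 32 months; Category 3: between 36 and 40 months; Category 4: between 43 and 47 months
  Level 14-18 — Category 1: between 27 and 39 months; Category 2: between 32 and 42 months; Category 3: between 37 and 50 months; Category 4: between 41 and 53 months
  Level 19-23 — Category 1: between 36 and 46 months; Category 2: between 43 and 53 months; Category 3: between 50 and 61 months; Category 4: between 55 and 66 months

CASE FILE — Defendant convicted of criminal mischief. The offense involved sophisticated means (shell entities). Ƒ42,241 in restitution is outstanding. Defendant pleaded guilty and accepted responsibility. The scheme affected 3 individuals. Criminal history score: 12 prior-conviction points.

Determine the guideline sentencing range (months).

Base offense level for criminal mischief: 16.
S2 does not apply.
S4 applies (level before this adjustment is 16 ≥ 11, so +3): 16 + 3 = 19.
S5 applies: 19 + 1 = 20.
S6 does not apply.
S7 applies: 20 − 1 = 19.
Final offense level: 19.
Criminal history: 12 prior points → Category 4 (11+).
Level 19 falls in the 19-23 band.
Grid: Level 19-23 × Category 4 = 55-66 months.

55-66 months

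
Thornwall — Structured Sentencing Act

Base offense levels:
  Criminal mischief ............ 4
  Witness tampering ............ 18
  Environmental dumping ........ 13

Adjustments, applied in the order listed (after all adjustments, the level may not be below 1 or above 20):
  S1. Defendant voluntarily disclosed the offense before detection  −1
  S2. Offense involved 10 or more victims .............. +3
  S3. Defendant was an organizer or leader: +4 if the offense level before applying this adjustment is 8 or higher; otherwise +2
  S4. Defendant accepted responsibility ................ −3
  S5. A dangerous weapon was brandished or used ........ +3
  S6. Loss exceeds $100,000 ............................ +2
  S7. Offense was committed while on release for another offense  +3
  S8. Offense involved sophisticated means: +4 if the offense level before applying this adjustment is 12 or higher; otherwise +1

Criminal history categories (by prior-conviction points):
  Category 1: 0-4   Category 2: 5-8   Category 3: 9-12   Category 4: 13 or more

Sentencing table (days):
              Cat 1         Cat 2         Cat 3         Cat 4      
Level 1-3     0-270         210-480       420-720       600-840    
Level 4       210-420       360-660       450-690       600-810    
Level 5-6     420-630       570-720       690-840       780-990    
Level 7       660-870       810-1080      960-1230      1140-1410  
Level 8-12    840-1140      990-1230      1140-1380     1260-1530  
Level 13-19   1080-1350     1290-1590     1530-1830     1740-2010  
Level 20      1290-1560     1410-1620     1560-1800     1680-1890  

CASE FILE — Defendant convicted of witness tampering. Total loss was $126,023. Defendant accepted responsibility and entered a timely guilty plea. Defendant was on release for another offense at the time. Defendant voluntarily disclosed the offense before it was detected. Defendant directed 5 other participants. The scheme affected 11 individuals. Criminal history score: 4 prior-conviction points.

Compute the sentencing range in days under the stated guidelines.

Base offense level for witness tampering: 18.
S1 applies: 18 − 1 = 17.
S2 applies: 17 + 3 = 20.
S3 applies (level before this adjustment is 20 ≥ 8, so +4): 20 + 4 = 24.
S4 applies: 24 − 3 = 21.
S5 does not apply.
S6 applies: 21 + 2 = 23.
S7 applies: 23 + 3 = 26.
S8 does not apply.
Level 26 exceeds the maximum of 20; capped at 20.
Final offense level: 20.
Criminal history: 4 prior points → Category 1 (0-4).
Level 20 falls in the 20 band.
Grid: Level 20 × Category 1 = 1290-1560 days.

1290-1560 days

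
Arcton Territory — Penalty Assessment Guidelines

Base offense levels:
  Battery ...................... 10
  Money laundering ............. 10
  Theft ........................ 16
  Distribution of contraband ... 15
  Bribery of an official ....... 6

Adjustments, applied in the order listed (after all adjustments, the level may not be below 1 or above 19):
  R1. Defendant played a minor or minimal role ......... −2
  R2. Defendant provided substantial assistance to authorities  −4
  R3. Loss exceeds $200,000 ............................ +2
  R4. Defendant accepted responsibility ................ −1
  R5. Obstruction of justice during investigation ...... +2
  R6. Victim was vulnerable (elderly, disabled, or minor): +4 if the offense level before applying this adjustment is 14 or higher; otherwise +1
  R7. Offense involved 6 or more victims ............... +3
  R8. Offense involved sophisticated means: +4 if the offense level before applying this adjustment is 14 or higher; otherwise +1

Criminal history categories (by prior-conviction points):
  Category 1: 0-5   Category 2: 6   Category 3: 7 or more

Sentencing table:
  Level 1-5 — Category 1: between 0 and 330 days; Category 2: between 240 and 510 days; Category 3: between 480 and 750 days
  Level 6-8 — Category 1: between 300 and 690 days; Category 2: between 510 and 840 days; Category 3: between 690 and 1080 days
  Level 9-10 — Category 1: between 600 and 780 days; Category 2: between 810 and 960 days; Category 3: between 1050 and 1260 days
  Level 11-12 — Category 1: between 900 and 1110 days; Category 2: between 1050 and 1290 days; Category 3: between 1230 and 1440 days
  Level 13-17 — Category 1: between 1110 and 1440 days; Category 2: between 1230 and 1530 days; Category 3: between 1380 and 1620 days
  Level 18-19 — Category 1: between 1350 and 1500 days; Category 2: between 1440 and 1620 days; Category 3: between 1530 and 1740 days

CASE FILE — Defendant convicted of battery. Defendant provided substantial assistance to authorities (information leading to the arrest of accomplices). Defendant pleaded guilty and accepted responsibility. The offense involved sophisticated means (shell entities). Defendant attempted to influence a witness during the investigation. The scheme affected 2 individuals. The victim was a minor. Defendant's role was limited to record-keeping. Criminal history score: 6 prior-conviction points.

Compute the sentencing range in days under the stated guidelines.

Base offense level for battery: 10.
R1 applies: 10 − 2 = 8.
R2 applies: 8 − 4 = 4.
R4 applies: 4 − 1 = 3.
R5 applies: 3 + 2 = 5.
R6 applies (level before this adjustment is 5 < 14, so +1): 5 + 1 = 6.
R7 does not apply.
R8 applies (level before this adjustment is 6 < 14, so +1): 6 + 1 = 7.
Final offense level: 7.
Criminal history: 6 prior points → Category 2 (6).
Level 7 falls in the 6-8 band.
Grid: Level 6-8 × Category 2 = 510-840 days.

510-840 days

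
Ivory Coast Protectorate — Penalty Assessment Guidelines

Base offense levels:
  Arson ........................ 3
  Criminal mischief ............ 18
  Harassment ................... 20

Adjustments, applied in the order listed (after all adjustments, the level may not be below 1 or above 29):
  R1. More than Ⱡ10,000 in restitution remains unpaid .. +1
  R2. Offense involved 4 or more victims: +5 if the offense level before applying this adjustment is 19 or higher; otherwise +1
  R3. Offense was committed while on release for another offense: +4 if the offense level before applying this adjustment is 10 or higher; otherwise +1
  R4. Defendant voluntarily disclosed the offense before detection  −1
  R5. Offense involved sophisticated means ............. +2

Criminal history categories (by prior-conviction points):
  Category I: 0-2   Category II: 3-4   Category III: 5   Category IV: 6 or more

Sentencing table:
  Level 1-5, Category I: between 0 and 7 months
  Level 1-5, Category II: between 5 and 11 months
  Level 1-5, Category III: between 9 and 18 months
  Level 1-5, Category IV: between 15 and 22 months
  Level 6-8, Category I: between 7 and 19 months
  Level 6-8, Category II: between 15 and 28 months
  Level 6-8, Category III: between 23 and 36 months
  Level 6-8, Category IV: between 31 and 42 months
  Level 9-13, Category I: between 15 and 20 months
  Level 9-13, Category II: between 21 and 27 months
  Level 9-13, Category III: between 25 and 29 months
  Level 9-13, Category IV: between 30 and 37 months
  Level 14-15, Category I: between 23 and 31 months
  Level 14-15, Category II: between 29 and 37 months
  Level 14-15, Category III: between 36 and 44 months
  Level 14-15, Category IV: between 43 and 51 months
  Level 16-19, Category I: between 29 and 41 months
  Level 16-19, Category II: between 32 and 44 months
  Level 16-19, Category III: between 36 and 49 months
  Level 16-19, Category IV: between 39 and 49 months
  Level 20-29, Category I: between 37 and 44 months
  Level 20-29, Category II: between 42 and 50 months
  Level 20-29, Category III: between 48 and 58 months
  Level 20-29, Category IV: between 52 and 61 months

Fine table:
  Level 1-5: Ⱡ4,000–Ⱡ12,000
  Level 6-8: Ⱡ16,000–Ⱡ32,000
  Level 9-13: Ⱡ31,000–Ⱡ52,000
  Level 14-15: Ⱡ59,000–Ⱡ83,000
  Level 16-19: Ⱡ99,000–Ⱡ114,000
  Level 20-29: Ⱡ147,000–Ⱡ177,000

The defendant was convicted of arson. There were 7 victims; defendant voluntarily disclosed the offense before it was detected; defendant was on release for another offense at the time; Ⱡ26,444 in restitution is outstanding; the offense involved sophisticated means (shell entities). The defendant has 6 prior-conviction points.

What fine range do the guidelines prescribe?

Ⱡ16,000–Ⱡ32,000

Base offense level for arson: 3.
R1 applies: 3 + 1 = 4.
R2 applies (level before this adjustment is 4 < 19, so +1): 4 + 1 = 5.
R3 applies (level before this adjustment is 5 < 10, so +1): 5 + 1 = 6.
R4 applies: 6 − 1 = 5.
R5 applies: 5 + 2 = 7.
Final offense level: 7.
Level 7 falls in the 6-8 band.
Fine table: Level 6-8 → Ⱡ16,000–Ⱡ32,000.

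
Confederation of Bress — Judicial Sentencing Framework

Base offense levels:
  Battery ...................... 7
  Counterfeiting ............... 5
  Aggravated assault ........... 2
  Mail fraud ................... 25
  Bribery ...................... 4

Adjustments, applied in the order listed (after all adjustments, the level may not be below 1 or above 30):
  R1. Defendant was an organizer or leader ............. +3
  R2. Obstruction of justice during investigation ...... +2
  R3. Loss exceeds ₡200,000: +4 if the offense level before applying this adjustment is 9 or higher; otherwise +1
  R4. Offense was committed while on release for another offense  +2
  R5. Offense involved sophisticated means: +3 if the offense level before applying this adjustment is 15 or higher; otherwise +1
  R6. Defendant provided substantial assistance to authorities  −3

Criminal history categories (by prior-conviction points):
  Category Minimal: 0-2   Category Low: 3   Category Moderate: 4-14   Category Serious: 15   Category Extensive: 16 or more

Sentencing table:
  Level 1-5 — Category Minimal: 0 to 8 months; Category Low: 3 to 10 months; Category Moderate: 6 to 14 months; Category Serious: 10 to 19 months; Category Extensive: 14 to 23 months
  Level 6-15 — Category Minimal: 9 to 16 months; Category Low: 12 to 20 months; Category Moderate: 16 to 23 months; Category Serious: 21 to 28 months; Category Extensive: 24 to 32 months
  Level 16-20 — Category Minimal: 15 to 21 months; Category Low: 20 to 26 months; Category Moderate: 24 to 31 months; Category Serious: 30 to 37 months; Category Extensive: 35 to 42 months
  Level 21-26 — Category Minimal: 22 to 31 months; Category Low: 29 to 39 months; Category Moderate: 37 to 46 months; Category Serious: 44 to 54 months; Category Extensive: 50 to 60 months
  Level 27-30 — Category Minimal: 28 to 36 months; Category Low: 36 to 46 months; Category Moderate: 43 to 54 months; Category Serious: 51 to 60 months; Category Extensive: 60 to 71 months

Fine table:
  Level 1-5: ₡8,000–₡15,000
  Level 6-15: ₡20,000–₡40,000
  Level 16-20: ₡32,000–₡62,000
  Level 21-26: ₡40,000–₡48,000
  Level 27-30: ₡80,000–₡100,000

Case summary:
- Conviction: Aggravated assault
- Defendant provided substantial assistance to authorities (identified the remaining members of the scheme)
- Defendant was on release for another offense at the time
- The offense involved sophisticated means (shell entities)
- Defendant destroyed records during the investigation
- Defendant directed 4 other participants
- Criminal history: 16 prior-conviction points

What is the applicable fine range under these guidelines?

₡20,000–₡40,000

Base offense level for aggravated assault: 2.
R1 applies: 2 + 3 = 5.
R2 applies: 5 + 2 = 7.
R4 applies: 7 + 2 = 9.
R5 applies (level before this adjustment is 9 < 15, so +1): 9 + 1 = 10.
R6 applies: 10 − 3 = 7.
Final offense level: 7.
Level 7 falls in the 6-15 band.
Fine table: Level 6-15 → ₡20,000–₡40,000.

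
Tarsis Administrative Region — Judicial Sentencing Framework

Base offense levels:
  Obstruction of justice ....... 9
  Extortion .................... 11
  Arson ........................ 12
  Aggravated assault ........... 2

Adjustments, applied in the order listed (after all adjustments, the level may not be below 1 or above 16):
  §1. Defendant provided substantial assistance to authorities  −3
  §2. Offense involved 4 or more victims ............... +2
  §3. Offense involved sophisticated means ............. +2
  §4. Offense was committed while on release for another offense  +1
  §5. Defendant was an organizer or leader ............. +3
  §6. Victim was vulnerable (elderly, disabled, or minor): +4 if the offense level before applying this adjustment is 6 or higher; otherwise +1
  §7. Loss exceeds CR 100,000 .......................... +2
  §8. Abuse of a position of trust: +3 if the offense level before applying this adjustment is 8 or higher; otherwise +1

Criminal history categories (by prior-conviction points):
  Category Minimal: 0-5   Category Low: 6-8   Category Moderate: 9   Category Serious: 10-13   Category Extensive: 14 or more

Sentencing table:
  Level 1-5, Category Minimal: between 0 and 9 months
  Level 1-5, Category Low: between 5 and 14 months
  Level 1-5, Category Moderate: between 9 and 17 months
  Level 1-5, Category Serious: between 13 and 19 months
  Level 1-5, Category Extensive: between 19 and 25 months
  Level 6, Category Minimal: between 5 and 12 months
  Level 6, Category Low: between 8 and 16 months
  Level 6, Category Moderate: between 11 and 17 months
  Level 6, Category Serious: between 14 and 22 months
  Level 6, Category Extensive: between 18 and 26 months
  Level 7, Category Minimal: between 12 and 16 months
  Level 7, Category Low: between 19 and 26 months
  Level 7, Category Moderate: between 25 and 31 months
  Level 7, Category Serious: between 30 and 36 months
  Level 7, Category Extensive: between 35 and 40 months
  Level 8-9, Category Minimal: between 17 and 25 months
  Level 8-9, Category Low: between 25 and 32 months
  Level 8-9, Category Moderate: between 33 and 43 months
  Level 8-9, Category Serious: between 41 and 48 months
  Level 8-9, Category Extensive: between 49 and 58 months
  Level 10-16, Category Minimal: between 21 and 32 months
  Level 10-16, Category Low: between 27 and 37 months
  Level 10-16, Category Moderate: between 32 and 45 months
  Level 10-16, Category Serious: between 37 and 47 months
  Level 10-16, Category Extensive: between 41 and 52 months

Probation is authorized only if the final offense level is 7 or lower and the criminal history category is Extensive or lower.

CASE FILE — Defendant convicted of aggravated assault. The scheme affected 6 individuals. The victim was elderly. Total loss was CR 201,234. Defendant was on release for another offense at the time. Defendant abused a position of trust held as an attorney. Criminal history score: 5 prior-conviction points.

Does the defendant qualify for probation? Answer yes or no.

Base offense level for aggravated assault: 2.
§1 does not apply.
§2 applies: 2 + 2 = 4.
§3 does not apply.
§4 applies: 4 + 1 = 5.
§5 does not apply.
§6 applies (level before this adjustment is 5 < 6, so +1): 5 + 1 = 6.
§7 applies: 6 + 2 = 8.
§8 applies (level before this adjustment is 8 ≥ 8, so +3): 8 + 3 = 11.
Final offense level: 11.
Criminal history: 5 prior points → Category Minimal (0-5).
Level 11 falls in the 10-16 band.
Grid: Level 10-16 × Category Minimal = 21-32 months.
Probation check: level 11 > 7 and category Minimal ≤ Extensive → not eligible.

No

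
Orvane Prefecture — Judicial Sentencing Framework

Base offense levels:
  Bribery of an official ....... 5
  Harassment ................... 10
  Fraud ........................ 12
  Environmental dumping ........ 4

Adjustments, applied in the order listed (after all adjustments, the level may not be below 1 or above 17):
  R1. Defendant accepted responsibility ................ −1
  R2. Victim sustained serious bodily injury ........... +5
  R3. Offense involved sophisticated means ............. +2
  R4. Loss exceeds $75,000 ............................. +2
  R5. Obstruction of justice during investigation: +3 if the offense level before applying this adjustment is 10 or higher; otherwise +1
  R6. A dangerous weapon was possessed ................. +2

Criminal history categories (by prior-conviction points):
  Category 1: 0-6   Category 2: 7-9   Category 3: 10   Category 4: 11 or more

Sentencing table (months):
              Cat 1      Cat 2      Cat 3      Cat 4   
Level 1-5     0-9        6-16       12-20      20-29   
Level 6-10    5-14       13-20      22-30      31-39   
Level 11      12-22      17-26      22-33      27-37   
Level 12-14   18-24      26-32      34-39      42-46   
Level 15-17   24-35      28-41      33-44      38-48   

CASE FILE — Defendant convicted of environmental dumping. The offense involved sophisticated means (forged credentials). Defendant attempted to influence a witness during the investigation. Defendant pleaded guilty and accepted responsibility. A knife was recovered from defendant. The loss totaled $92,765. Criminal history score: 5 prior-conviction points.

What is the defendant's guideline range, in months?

Base offense level for environmental dumping: 4.
R1 applies: 4 − 1 = 3.
R3 applies: 3 + 2 = 5.
R4 applies: 5 + 2 = 7.
R5 applies (level before this adjustment is 7 < 10, so +1): 7 + 1 = 8.
R6 applies: 8 + 2 = 10.
Final offense level: 10.
Criminal history: 5 prior points → Category 1 (0-6).
Level 10 falls in the 6-10 band.
Grid: Level 6-10 × Category 1 = 5-14 months.

5-14 months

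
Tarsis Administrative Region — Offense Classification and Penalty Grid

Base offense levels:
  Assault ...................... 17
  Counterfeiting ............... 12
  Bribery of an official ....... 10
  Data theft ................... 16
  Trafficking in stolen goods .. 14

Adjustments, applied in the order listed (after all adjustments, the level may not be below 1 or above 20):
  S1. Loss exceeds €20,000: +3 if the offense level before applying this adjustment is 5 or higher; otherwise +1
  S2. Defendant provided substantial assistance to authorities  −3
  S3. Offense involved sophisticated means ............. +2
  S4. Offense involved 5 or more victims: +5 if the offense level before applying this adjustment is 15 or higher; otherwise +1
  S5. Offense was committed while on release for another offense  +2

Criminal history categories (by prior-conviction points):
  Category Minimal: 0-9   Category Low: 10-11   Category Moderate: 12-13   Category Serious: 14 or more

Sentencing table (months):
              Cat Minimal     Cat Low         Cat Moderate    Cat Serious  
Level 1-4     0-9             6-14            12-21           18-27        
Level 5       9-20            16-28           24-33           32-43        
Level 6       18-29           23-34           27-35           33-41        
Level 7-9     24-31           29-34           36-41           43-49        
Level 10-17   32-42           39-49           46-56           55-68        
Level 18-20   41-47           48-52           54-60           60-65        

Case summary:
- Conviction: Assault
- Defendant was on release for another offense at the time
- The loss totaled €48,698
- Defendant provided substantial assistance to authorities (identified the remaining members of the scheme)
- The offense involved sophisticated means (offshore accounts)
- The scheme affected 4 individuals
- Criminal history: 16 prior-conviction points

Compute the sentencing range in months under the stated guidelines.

Base offense level for assault: 17.
S1 applies (level before this adjustment is 17 ≥ 5, so +3): 17 + 3 = 20.
S2 applies: 20 − 3 = 17.
S3 applies: 17 + 2 = 19.
S4 does not apply.
S5 applies: 19 + 2 = 21.
Level 21 exceeds the maximum of 20; capped at 20.
Final offense level: 20.
Criminal history: 16 prior points → Category Serious (14+).
Level 20 falls in the 18-20 band.
Grid: Level 18-20 × Category Serious = 60-65 months.

60-65 months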